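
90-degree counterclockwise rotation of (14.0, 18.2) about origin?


90° CCW: (x,y) -> (-y, x)
(14,18.2) -> (-18.2, 14)

(-18.2, 14)


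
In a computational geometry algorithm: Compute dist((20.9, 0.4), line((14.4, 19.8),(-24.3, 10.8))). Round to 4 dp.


|cross product| = 809.28
|line direction| = sqrt(1578.69) = 39.7327
Distance = 809.28/sqrt(1578.69) = 20.3681

20.3681


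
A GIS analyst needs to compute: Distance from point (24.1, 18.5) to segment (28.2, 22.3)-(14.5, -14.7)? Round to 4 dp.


Project P onto AB: t = 0.1264 (clamped to [0,1])
Closest point on segment: (26.4683, 17.6231)
Distance: 2.5254

2.5254


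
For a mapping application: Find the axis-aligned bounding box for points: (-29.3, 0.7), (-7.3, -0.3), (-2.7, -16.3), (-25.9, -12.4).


x range: [-29.3, -2.7]
y range: [-16.3, 0.7]
Bounding box: (-29.3,-16.3) to (-2.7,0.7)

(-29.3,-16.3) to (-2.7,0.7)


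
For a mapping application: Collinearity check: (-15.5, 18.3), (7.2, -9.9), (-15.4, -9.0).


Cross product: (7.2-(-15.5))*((-9)-18.3) - ((-9.9)-18.3)*((-15.4)-(-15.5))
= -616.89

No, not collinear


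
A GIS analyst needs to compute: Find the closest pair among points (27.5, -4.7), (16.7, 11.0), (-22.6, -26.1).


d(P0,P1) = 19.056, d(P0,P2) = 54.4791, d(P1,P2) = 54.0454
Closest: P0 and P1

Closest pair: (27.5, -4.7) and (16.7, 11.0), distance = 19.056


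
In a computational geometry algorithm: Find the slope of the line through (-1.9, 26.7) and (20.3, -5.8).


slope = (y2-y1)/(x2-x1) = ((-5.8)-26.7)/(20.3-(-1.9)) = (-32.5)/22.2 = -1.464

-1.464


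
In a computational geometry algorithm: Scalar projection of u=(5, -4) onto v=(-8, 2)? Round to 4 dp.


u.v = -48, |v| = sqrt(68) = 8.2462
Scalar projection = u.v / |v| = -48 / sqrt(68) = -5.8209

-5.8209


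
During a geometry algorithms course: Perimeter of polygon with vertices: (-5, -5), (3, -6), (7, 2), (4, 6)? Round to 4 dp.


Sides: (-5, -5)->(3, -6): sqrt(65) = 8.062258, (3, -6)->(7, 2): sqrt(80) = 8.944272, (7, 2)->(4, 6): sqrt(25) = 5, (4, 6)->(-5, -5): sqrt(202) = 14.21267
Sum = 36.2192
Perimeter = 36.2192

36.2192


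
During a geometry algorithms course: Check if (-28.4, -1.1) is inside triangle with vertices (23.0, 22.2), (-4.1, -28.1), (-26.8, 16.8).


Cross products: AB x AP = -1953.99, BC x BP = 478.17, CA x CP = -882.78
All same sign? no

No, outside


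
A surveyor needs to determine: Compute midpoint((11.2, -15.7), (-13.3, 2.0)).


M = ((11.2+(-13.3))/2, ((-15.7)+2)/2)
= (-1.05, -6.85)

(-1.05, -6.85)


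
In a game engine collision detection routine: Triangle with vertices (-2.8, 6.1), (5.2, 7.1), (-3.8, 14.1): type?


Side lengths squared: AB^2=65, BC^2=130, CA^2=65
Sorted: [65, 65, 130]
By sides: Isosceles, By angles: Right

Isosceles, Right


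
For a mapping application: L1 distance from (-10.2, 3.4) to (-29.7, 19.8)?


|(-10.2)-(-29.7)| + |3.4-19.8| = 19.5 + 16.4 = 35.9

35.9


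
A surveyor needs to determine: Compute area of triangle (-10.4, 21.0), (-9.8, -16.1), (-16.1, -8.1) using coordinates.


Area = |x_A(y_B-y_C) + x_B(y_C-y_A) + x_C(y_A-y_B)|/2
= |83.2 + 285.18 + (-597.31)|/2
= 228.93/2 = 114.465

114.465


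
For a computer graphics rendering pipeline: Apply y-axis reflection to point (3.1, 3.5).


Reflection over y-axis: (x,y) -> (-x,y)
(3.1, 3.5) -> (-3.1, 3.5)

(-3.1, 3.5)


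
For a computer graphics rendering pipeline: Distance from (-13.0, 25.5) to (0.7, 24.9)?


dx=13.7, dy=-0.6
d^2 = 13.7^2 + (-0.6)^2 = 188.05
d = sqrt(188.05) = 13.7131

13.7131


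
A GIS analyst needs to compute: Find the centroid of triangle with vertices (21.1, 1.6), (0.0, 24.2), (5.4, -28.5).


Centroid = ((x_A+x_B+x_C)/3, (y_A+y_B+y_C)/3)
= ((21.1+0+5.4)/3, (1.6+24.2+(-28.5))/3)
= (8.8333, -0.9)

(8.8333, -0.9)


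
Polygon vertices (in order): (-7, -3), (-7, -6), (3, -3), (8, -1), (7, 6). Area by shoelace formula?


Shoelace sum: ((-7)*(-6) - (-7)*(-3)) + ((-7)*(-3) - 3*(-6)) + (3*(-1) - 8*(-3)) + (8*6 - 7*(-1)) + (7*(-3) - (-7)*6)
= 157
Area = |157|/2 = 78.5

78.5


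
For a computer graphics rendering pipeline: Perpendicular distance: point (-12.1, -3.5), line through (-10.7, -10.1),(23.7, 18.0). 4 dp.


|cross product| = 266.38
|line direction| = sqrt(1972.97) = 44.4181
Distance = 266.38/sqrt(1972.97) = 5.9971

5.9971


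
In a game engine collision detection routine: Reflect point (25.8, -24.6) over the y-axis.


Reflection over y-axis: (x,y) -> (-x,y)
(25.8, -24.6) -> (-25.8, -24.6)

(-25.8, -24.6)


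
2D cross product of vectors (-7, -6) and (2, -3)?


u x v = u_x*v_y - u_y*v_x = (-7)*(-3) - (-6)*2
= 21 - (-12) = 33

33


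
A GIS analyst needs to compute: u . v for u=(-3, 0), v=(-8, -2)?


u . v = u_x*v_x + u_y*v_y = (-3)*(-8) + 0*(-2)
= 24 + 0 = 24

24


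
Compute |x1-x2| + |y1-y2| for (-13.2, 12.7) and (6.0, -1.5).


|(-13.2)-6| + |12.7-(-1.5)| = 19.2 + 14.2 = 33.4

33.4


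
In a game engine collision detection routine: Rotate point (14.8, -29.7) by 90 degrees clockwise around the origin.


90° CW: (x,y) -> (y, -x)
(14.8,-29.7) -> (-29.7, -14.8)

(-29.7, -14.8)


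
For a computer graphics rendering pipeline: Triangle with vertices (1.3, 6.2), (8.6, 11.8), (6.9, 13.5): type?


Side lengths squared: AB^2=84.65, BC^2=5.78, CA^2=84.65
Sorted: [5.78, 84.65, 84.65]
By sides: Isosceles, By angles: Acute

Isosceles, Acute


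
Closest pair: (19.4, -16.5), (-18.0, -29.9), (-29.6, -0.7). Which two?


d(P0,P1) = 39.7281, d(P0,P2) = 51.4844, d(P1,P2) = 31.4197
Closest: P1 and P2

Closest pair: (-18.0, -29.9) and (-29.6, -0.7), distance = 31.4197


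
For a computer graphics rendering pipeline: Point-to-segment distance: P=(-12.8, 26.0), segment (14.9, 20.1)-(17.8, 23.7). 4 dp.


Project P onto AB: t = 0 (clamped to [0,1])
Closest point on segment: (14.9, 20.1)
Distance: 28.3214

28.3214


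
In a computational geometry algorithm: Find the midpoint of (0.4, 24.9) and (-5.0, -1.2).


M = ((0.4+(-5))/2, (24.9+(-1.2))/2)
= (-2.3, 11.85)

(-2.3, 11.85)


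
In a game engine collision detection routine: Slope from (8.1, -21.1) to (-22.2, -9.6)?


slope = (y2-y1)/(x2-x1) = ((-9.6)-(-21.1))/((-22.2)-8.1) = 11.5/(-30.3) = -0.3795

-0.3795


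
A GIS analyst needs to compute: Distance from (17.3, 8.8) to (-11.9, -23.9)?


dx=-29.2, dy=-32.7
d^2 = (-29.2)^2 + (-32.7)^2 = 1921.93
d = sqrt(1921.93) = 43.8398

43.8398


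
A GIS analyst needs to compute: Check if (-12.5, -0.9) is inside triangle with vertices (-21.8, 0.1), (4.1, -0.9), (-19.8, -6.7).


Cross products: AB x AP = -16.6, BC x BP = -96.28, CA x CP = -61.24
All same sign? yes

Yes, inside


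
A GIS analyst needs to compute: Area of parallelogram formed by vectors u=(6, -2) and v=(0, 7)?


|u x v| = |6*7 - (-2)*0|
= |42 - 0| = 42

42


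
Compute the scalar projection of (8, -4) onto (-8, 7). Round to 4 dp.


u.v = -92, |v| = sqrt(113) = 10.6301
Scalar projection = u.v / |v| = -92 / sqrt(113) = -8.6546

-8.6546


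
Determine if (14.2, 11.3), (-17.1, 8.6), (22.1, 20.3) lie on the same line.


Cross product: ((-17.1)-14.2)*(20.3-11.3) - (8.6-11.3)*(22.1-14.2)
= -260.37

No, not collinear


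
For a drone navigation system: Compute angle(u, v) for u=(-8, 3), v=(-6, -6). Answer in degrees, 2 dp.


u.v = 30, |u| = sqrt(73) = 8.544, |v| = sqrt(72) = 8.4853
cos(theta) = u.v/(|u||v|) = 30/sqrt(5256) = 0.413803
theta = acos(0.413803) = 65.56 degrees

65.56 degrees


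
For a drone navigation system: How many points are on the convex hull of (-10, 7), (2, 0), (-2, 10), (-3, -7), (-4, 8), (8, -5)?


Convex hull vertices (CCW): (-10, 7), (-3, -7), (8, -5), (-2, 10)
Count = 4

4


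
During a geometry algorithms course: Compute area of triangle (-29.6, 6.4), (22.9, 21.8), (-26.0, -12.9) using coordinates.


Area = |x_A(y_B-y_C) + x_B(y_C-y_A) + x_C(y_A-y_B)|/2
= |(-1027.12) + (-441.97) + 400.4|/2
= 1068.69/2 = 534.345

534.345


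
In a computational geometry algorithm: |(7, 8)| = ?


|u| = sqrt(7^2 + 8^2) = sqrt(113) = 10.6301

10.6301


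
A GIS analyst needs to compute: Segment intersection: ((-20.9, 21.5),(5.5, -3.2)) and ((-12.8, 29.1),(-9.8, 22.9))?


Cross products: d1=-73.02, d2=16.56, d3=400.71, d4=311.13
d1*d2 < 0 and d3*d4 < 0? no

No, they don't intersect


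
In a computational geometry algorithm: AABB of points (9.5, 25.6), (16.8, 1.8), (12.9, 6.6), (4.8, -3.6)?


x range: [4.8, 16.8]
y range: [-3.6, 25.6]
Bounding box: (4.8,-3.6) to (16.8,25.6)

(4.8,-3.6) to (16.8,25.6)


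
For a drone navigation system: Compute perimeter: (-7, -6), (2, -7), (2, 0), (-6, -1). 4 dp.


Sides: (-7, -6)->(2, -7): sqrt(82) = 9.055385, (2, -7)->(2, 0): sqrt(49) = 7, (2, 0)->(-6, -1): sqrt(65) = 8.062258, (-6, -1)->(-7, -6): sqrt(26) = 5.09902
Sum = 29.216663
Perimeter = 29.2167

29.2167


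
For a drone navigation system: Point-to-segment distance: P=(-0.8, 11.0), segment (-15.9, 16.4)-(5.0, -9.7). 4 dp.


Project P onto AB: t = 0.4083 (clamped to [0,1])
Closest point on segment: (-7.3657, 5.7424)
Distance: 8.4114

8.4114


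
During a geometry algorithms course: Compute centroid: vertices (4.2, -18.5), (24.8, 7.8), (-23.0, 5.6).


Centroid = ((x_A+x_B+x_C)/3, (y_A+y_B+y_C)/3)
= ((4.2+24.8+(-23))/3, ((-18.5)+7.8+5.6)/3)
= (2, -1.7)

(2, -1.7)


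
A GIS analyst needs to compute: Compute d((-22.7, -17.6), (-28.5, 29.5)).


dx=-5.8, dy=47.1
d^2 = (-5.8)^2 + 47.1^2 = 2252.05
d = sqrt(2252.05) = 47.4558

47.4558


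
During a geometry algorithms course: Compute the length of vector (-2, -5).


|u| = sqrt((-2)^2 + (-5)^2) = sqrt(29) = 5.3852

5.3852


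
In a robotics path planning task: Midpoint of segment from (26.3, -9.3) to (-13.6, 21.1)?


M = ((26.3+(-13.6))/2, ((-9.3)+21.1)/2)
= (6.35, 5.9)

(6.35, 5.9)


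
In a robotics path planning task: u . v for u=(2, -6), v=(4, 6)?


u . v = u_x*v_x + u_y*v_y = 2*4 + (-6)*6
= 8 + (-36) = -28

-28


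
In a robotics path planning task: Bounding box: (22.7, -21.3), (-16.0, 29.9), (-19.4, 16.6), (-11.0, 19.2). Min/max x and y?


x range: [-19.4, 22.7]
y range: [-21.3, 29.9]
Bounding box: (-19.4,-21.3) to (22.7,29.9)

(-19.4,-21.3) to (22.7,29.9)


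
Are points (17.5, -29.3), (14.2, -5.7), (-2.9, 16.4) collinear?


Cross product: (14.2-17.5)*(16.4-(-29.3)) - ((-5.7)-(-29.3))*((-2.9)-17.5)
= 330.63

No, not collinear


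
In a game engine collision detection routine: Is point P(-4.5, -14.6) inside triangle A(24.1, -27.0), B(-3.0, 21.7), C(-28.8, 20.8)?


Cross products: AB x AP = 1056.78, BC x BP = 935.19, CA x CP = -711.12
All same sign? no

No, outside


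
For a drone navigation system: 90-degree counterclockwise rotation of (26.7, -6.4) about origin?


90° CCW: (x,y) -> (-y, x)
(26.7,-6.4) -> (6.4, 26.7)

(6.4, 26.7)


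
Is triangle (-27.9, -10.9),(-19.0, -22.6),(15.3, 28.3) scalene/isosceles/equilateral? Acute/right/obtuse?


Side lengths squared: AB^2=216.1, BC^2=3767.3, CA^2=3402.88
Sorted: [216.1, 3402.88, 3767.3]
By sides: Scalene, By angles: Obtuse

Scalene, Obtuse


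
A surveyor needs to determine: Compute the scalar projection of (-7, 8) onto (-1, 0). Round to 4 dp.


u.v = 7, |v| = sqrt(1) = 1
Scalar projection = u.v / |v| = 7 / sqrt(1) = 7

7


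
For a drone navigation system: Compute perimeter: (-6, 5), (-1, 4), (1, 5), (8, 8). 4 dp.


Sides: (-6, 5)->(-1, 4): sqrt(26) = 5.09902, (-1, 4)->(1, 5): sqrt(5) = 2.236068, (1, 5)->(8, 8): sqrt(58) = 7.615773, (8, 8)->(-6, 5): sqrt(205) = 14.317821
Sum = 29.268682
Perimeter = 29.2687

29.2687


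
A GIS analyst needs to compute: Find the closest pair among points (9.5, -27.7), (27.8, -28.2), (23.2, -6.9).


d(P0,P1) = 18.3068, d(P0,P2) = 24.9064, d(P1,P2) = 21.7911
Closest: P0 and P1

Closest pair: (9.5, -27.7) and (27.8, -28.2), distance = 18.3068


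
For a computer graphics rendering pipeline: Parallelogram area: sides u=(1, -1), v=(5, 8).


|u x v| = |1*8 - (-1)*5|
= |8 - (-5)| = 13

13


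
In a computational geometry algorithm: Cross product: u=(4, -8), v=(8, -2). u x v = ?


u x v = u_x*v_y - u_y*v_x = 4*(-2) - (-8)*8
= (-8) - (-64) = 56

56


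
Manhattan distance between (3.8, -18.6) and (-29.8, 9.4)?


|3.8-(-29.8)| + |(-18.6)-9.4| = 33.6 + 28 = 61.6

61.6


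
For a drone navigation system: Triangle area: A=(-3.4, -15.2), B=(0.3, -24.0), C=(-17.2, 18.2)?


Area = |x_A(y_B-y_C) + x_B(y_C-y_A) + x_C(y_A-y_B)|/2
= |143.48 + 10.02 + (-151.36)|/2
= 2.14/2 = 1.07

1.07


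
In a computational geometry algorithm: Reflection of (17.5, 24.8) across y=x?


Reflection over y=x: (x,y) -> (y,x)
(17.5, 24.8) -> (24.8, 17.5)

(24.8, 17.5)


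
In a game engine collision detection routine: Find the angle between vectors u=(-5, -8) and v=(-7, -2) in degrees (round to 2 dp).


u.v = 51, |u| = sqrt(89) = 9.434, |v| = sqrt(53) = 7.2801
cos(theta) = u.v/(|u||v|) = 51/sqrt(4717) = 0.74257
theta = acos(0.74257) = 42.05 degrees

42.05 degrees


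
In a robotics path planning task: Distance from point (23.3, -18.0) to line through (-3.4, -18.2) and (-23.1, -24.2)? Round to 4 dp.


|cross product| = 156.26
|line direction| = sqrt(424.09) = 20.5934
Distance = 156.26/sqrt(424.09) = 7.5879

7.5879


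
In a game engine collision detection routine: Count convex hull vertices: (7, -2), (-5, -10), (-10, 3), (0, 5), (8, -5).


Convex hull vertices (CCW): (-10, 3), (-5, -10), (8, -5), (7, -2), (0, 5)
Count = 5

5


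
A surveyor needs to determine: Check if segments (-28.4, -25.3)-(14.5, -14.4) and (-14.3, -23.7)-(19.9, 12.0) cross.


Cross products: d1=448.65, d2=-710.1, d3=-85.05, d4=1073.7
d1*d2 < 0 and d3*d4 < 0? yes

Yes, they intersect


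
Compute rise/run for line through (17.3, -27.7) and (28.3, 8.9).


slope = (y2-y1)/(x2-x1) = (8.9-(-27.7))/(28.3-17.3) = 36.6/11 = 3.3273

3.3273


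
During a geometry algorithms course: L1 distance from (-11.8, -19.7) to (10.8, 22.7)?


|(-11.8)-10.8| + |(-19.7)-22.7| = 22.6 + 42.4 = 65

65


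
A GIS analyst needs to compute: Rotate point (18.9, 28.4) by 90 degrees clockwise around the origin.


90° CW: (x,y) -> (y, -x)
(18.9,28.4) -> (28.4, -18.9)

(28.4, -18.9)


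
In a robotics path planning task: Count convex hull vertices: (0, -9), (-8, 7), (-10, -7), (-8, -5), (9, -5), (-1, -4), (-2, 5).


Convex hull vertices (CCW): (-10, -7), (0, -9), (9, -5), (-2, 5), (-8, 7)
Count = 5

5


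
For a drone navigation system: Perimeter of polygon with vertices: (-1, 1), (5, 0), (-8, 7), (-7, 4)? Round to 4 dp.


Sides: (-1, 1)->(5, 0): sqrt(37) = 6.082763, (5, 0)->(-8, 7): sqrt(218) = 14.764823, (-8, 7)->(-7, 4): sqrt(10) = 3.162278, (-7, 4)->(-1, 1): sqrt(45) = 6.708204
Sum = 30.718068
Perimeter = 30.7181

30.7181


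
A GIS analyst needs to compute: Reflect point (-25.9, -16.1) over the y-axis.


Reflection over y-axis: (x,y) -> (-x,y)
(-25.9, -16.1) -> (25.9, -16.1)

(25.9, -16.1)


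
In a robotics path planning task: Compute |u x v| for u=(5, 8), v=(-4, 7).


|u x v| = |5*7 - 8*(-4)|
= |35 - (-32)| = 67

67


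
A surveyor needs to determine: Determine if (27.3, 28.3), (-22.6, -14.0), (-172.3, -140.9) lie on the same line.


Cross product: ((-22.6)-27.3)*((-140.9)-28.3) - ((-14)-28.3)*((-172.3)-27.3)
= 0

Yes, collinear


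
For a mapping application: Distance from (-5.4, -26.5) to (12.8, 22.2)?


dx=18.2, dy=48.7
d^2 = 18.2^2 + 48.7^2 = 2702.93
d = sqrt(2702.93) = 51.9897

51.9897


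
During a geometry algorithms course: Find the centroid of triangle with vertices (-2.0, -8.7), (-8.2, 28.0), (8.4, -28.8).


Centroid = ((x_A+x_B+x_C)/3, (y_A+y_B+y_C)/3)
= (((-2)+(-8.2)+8.4)/3, ((-8.7)+28+(-28.8))/3)
= (-0.6, -3.1667)

(-0.6, -3.1667)


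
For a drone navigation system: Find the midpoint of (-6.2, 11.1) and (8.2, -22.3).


M = (((-6.2)+8.2)/2, (11.1+(-22.3))/2)
= (1, -5.6)

(1, -5.6)


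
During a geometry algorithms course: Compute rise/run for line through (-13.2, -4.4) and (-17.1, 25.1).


slope = (y2-y1)/(x2-x1) = (25.1-(-4.4))/((-17.1)-(-13.2)) = 29.5/(-3.9) = -7.5641

-7.5641


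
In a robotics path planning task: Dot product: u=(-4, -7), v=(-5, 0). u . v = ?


u . v = u_x*v_x + u_y*v_y = (-4)*(-5) + (-7)*0
= 20 + 0 = 20

20


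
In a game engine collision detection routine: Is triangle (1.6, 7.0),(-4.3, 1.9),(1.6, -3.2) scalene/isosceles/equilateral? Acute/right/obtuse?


Side lengths squared: AB^2=60.82, BC^2=60.82, CA^2=104.04
Sorted: [60.82, 60.82, 104.04]
By sides: Isosceles, By angles: Acute

Isosceles, Acute


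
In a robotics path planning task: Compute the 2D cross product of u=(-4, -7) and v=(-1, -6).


u x v = u_x*v_y - u_y*v_x = (-4)*(-6) - (-7)*(-1)
= 24 - 7 = 17

17


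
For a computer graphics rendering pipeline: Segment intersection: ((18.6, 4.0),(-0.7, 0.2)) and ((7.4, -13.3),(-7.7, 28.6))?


Cross products: d1=-730.51, d2=135.54, d3=291.33, d4=-574.72
d1*d2 < 0 and d3*d4 < 0? yes

Yes, they intersect


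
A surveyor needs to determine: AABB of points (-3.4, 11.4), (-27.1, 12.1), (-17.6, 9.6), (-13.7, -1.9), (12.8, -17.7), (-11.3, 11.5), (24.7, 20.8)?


x range: [-27.1, 24.7]
y range: [-17.7, 20.8]
Bounding box: (-27.1,-17.7) to (24.7,20.8)

(-27.1,-17.7) to (24.7,20.8)


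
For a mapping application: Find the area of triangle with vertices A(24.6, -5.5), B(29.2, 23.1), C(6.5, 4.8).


Area = |x_A(y_B-y_C) + x_B(y_C-y_A) + x_C(y_A-y_B)|/2
= |450.18 + 300.76 + (-185.9)|/2
= 565.04/2 = 282.52

282.52


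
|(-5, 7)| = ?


|u| = sqrt((-5)^2 + 7^2) = sqrt(74) = 8.6023

8.6023


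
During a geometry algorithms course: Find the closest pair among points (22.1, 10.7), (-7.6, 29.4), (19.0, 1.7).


d(P0,P1) = 35.0967, d(P0,P2) = 9.5189, d(P1,P2) = 38.4038
Closest: P0 and P2

Closest pair: (22.1, 10.7) and (19.0, 1.7), distance = 9.5189


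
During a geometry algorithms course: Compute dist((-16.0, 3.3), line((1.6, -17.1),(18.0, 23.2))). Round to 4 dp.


|cross product| = 1043.84
|line direction| = sqrt(1893.05) = 43.5092
Distance = 1043.84/sqrt(1893.05) = 23.9913

23.9913


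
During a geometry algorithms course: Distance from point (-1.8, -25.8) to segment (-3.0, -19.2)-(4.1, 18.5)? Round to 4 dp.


Project P onto AB: t = 0 (clamped to [0,1])
Closest point on segment: (-3, -19.2)
Distance: 6.7082

6.7082


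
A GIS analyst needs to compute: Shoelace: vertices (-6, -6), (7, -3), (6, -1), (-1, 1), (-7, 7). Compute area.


Shoelace sum: ((-6)*(-3) - 7*(-6)) + (7*(-1) - 6*(-3)) + (6*1 - (-1)*(-1)) + ((-1)*7 - (-7)*1) + ((-7)*(-6) - (-6)*7)
= 160
Area = |160|/2 = 80

80


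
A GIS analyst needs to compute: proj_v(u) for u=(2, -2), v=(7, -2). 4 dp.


u.v = 18, |v| = sqrt(53) = 7.2801
Scalar projection = u.v / |v| = 18 / sqrt(53) = 2.4725

2.4725


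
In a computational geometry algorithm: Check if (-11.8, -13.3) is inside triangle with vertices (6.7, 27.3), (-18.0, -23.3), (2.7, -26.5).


Cross products: AB x AP = 66.72, BC x BP = 226.84, CA x CP = 832.9
All same sign? yes

Yes, inside


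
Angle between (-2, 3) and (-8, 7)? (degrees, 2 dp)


u.v = 37, |u| = sqrt(13) = 3.6056, |v| = sqrt(113) = 10.6301
cos(theta) = u.v/(|u||v|) = 37/sqrt(1469) = 0.965363
theta = acos(0.965363) = 15.12 degrees

15.12 degrees


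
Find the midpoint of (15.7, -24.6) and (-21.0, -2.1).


M = ((15.7+(-21))/2, ((-24.6)+(-2.1))/2)
= (-2.65, -13.35)

(-2.65, -13.35)


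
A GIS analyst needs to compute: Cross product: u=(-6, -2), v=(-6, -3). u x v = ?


u x v = u_x*v_y - u_y*v_x = (-6)*(-3) - (-2)*(-6)
= 18 - 12 = 6

6


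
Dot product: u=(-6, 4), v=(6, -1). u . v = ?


u . v = u_x*v_x + u_y*v_y = (-6)*6 + 4*(-1)
= (-36) + (-4) = -40

-40


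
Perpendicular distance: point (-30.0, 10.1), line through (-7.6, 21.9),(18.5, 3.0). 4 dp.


|cross product| = 731.34
|line direction| = sqrt(1038.42) = 32.2245
Distance = 731.34/sqrt(1038.42) = 22.6951

22.6951


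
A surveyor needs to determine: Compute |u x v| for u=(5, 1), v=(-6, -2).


|u x v| = |5*(-2) - 1*(-6)|
= |(-10) - (-6)| = 4

4


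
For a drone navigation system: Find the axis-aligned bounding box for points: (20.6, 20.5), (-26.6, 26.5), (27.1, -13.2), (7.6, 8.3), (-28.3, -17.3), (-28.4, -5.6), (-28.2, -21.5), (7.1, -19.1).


x range: [-28.4, 27.1]
y range: [-21.5, 26.5]
Bounding box: (-28.4,-21.5) to (27.1,26.5)

(-28.4,-21.5) to (27.1,26.5)


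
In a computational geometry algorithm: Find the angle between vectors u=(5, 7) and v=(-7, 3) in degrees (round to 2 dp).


u.v = -14, |u| = sqrt(74) = 8.6023, |v| = sqrt(58) = 7.6158
cos(theta) = u.v/(|u||v|) = -14/sqrt(4292) = -0.213697
theta = acos(-0.213697) = 102.34 degrees

102.34 degrees


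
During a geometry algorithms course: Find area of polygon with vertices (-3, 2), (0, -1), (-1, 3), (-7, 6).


Shoelace sum: ((-3)*(-1) - 0*2) + (0*3 - (-1)*(-1)) + ((-1)*6 - (-7)*3) + ((-7)*2 - (-3)*6)
= 21
Area = |21|/2 = 10.5

10.5


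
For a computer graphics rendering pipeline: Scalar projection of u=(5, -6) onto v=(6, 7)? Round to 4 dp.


u.v = -12, |v| = sqrt(85) = 9.2195
Scalar projection = u.v / |v| = -12 / sqrt(85) = -1.3016

-1.3016


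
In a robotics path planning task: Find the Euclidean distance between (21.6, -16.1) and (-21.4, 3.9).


dx=-43, dy=20
d^2 = (-43)^2 + 20^2 = 2249
d = sqrt(2249) = 47.4236

47.4236


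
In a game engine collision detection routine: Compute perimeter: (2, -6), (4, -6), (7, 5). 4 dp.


Sides: (2, -6)->(4, -6): sqrt(4) = 2, (4, -6)->(7, 5): sqrt(130) = 11.401754, (7, 5)->(2, -6): sqrt(146) = 12.083046
Sum = 25.4848
Perimeter = 25.4848

25.4848


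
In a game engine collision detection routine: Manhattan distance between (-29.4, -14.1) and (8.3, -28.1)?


|(-29.4)-8.3| + |(-14.1)-(-28.1)| = 37.7 + 14 = 51.7

51.7


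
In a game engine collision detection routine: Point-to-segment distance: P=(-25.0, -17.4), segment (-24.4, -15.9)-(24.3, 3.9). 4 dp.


Project P onto AB: t = 0 (clamped to [0,1])
Closest point on segment: (-24.4, -15.9)
Distance: 1.6155

1.6155


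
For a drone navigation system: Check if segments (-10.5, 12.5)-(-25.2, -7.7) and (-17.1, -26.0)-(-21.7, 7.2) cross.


Cross products: d1=-396.22, d2=184.74, d3=432.63, d4=-148.33
d1*d2 < 0 and d3*d4 < 0? yes

Yes, they intersect


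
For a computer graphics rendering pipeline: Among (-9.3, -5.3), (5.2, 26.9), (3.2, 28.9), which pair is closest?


d(P0,P1) = 35.3142, d(P0,P2) = 36.4128, d(P1,P2) = 2.8284
Closest: P1 and P2

Closest pair: (5.2, 26.9) and (3.2, 28.9), distance = 2.8284


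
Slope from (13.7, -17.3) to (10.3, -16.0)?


slope = (y2-y1)/(x2-x1) = ((-16)-(-17.3))/(10.3-13.7) = 1.3/(-3.4) = -0.3824

-0.3824


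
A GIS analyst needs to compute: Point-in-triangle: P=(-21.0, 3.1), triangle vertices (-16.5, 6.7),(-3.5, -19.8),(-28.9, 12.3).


Cross products: AB x AP = -166.05, BC x BP = -19.91, CA x CP = -69.84
All same sign? yes

Yes, inside


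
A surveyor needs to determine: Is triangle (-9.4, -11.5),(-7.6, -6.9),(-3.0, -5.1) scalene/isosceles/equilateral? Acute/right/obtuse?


Side lengths squared: AB^2=24.4, BC^2=24.4, CA^2=81.92
Sorted: [24.4, 24.4, 81.92]
By sides: Isosceles, By angles: Obtuse

Isosceles, Obtuse


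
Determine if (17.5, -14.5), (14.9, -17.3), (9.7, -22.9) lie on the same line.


Cross product: (14.9-17.5)*((-22.9)-(-14.5)) - ((-17.3)-(-14.5))*(9.7-17.5)
= 0

Yes, collinear


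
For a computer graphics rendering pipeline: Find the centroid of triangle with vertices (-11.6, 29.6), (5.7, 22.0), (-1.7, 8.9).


Centroid = ((x_A+x_B+x_C)/3, (y_A+y_B+y_C)/3)
= (((-11.6)+5.7+(-1.7))/3, (29.6+22+8.9)/3)
= (-2.5333, 20.1667)

(-2.5333, 20.1667)


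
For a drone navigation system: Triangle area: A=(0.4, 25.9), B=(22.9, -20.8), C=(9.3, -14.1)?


Area = |x_A(y_B-y_C) + x_B(y_C-y_A) + x_C(y_A-y_B)|/2
= |(-2.68) + (-916) + 434.31|/2
= 484.37/2 = 242.185

242.185


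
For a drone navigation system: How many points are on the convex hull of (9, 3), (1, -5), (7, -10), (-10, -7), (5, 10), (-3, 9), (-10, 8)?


Convex hull vertices (CCW): (-10, -7), (7, -10), (9, 3), (5, 10), (-3, 9), (-10, 8)
Count = 6

6


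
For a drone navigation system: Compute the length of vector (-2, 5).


|u| = sqrt((-2)^2 + 5^2) = sqrt(29) = 5.3852

5.3852


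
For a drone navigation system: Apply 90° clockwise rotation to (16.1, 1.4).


90° CW: (x,y) -> (y, -x)
(16.1,1.4) -> (1.4, -16.1)

(1.4, -16.1)


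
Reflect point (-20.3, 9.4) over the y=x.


Reflection over y=x: (x,y) -> (y,x)
(-20.3, 9.4) -> (9.4, -20.3)

(9.4, -20.3)


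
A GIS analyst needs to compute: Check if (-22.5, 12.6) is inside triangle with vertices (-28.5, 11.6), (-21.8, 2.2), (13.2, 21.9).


Cross products: AB x AP = 63.1, BC x BP = 377.79, CA x CP = 20.1
All same sign? yes

Yes, inside


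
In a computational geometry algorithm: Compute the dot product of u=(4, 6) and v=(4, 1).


u . v = u_x*v_x + u_y*v_y = 4*4 + 6*1
= 16 + 6 = 22

22


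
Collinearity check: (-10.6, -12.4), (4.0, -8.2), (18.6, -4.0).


Cross product: (4-(-10.6))*((-4)-(-12.4)) - ((-8.2)-(-12.4))*(18.6-(-10.6))
= 0

Yes, collinear


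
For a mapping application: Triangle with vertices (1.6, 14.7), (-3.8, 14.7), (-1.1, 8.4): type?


Side lengths squared: AB^2=29.16, BC^2=46.98, CA^2=46.98
Sorted: [29.16, 46.98, 46.98]
By sides: Isosceles, By angles: Acute

Isosceles, Acute


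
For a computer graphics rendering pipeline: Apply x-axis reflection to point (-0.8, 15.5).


Reflection over x-axis: (x,y) -> (x,-y)
(-0.8, 15.5) -> (-0.8, -15.5)

(-0.8, -15.5)


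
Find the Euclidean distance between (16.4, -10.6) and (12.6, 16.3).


dx=-3.8, dy=26.9
d^2 = (-3.8)^2 + 26.9^2 = 738.05
d = sqrt(738.05) = 27.1671

27.1671


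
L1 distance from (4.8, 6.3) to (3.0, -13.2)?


|4.8-3| + |6.3-(-13.2)| = 1.8 + 19.5 = 21.3

21.3


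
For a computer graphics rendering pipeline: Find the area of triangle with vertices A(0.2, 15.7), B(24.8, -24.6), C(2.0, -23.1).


Area = |x_A(y_B-y_C) + x_B(y_C-y_A) + x_C(y_A-y_B)|/2
= |(-0.3) + (-962.24) + 80.6|/2
= 881.94/2 = 440.97

440.97


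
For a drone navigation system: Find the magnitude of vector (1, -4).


|u| = sqrt(1^2 + (-4)^2) = sqrt(17) = 4.1231

4.1231


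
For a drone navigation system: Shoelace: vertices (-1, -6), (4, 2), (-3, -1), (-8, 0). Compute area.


Shoelace sum: ((-1)*2 - 4*(-6)) + (4*(-1) - (-3)*2) + ((-3)*0 - (-8)*(-1)) + ((-8)*(-6) - (-1)*0)
= 64
Area = |64|/2 = 32

32


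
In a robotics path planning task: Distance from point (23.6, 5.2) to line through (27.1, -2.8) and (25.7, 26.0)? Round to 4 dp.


|cross product| = 89.6
|line direction| = sqrt(831.4) = 28.834
Distance = 89.6/sqrt(831.4) = 3.1074

3.1074


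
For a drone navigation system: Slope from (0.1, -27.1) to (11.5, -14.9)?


slope = (y2-y1)/(x2-x1) = ((-14.9)-(-27.1))/(11.5-0.1) = 12.2/11.4 = 1.0702

1.0702


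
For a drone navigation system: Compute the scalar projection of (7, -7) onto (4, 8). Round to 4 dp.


u.v = -28, |v| = sqrt(80) = 8.9443
Scalar projection = u.v / |v| = -28 / sqrt(80) = -3.1305

-3.1305


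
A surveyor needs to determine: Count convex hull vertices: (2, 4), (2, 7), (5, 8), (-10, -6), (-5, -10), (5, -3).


Convex hull vertices (CCW): (-10, -6), (-5, -10), (5, -3), (5, 8), (2, 7)
Count = 5

5


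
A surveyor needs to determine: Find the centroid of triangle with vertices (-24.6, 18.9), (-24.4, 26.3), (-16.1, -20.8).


Centroid = ((x_A+x_B+x_C)/3, (y_A+y_B+y_C)/3)
= (((-24.6)+(-24.4)+(-16.1))/3, (18.9+26.3+(-20.8))/3)
= (-21.7, 8.1333)

(-21.7, 8.1333)


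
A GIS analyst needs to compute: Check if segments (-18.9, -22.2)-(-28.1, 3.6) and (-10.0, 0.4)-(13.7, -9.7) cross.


Cross products: d1=-625.51, d2=-106.97, d3=-437.54, d4=-956.08
d1*d2 < 0 and d3*d4 < 0? no

No, they don't intersect


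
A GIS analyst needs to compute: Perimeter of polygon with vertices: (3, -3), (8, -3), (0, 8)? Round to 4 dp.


Sides: (3, -3)->(8, -3): sqrt(25) = 5, (8, -3)->(0, 8): sqrt(185) = 13.601471, (0, 8)->(3, -3): sqrt(130) = 11.401754
Sum = 30.003225
Perimeter = 30.0032

30.0032


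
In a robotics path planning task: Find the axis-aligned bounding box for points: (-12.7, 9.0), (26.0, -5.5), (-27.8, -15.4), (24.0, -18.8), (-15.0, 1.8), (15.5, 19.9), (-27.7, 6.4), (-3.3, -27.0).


x range: [-27.8, 26]
y range: [-27, 19.9]
Bounding box: (-27.8,-27) to (26,19.9)

(-27.8,-27) to (26,19.9)


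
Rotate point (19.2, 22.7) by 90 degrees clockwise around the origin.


90° CW: (x,y) -> (y, -x)
(19.2,22.7) -> (22.7, -19.2)

(22.7, -19.2)


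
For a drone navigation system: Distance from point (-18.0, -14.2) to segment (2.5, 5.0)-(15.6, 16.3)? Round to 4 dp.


Project P onto AB: t = 0 (clamped to [0,1])
Closest point on segment: (2.5, 5)
Distance: 28.0872

28.0872


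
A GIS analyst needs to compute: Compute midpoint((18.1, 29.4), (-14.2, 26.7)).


M = ((18.1+(-14.2))/2, (29.4+26.7)/2)
= (1.95, 28.05)

(1.95, 28.05)


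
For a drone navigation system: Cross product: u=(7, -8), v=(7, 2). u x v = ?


u x v = u_x*v_y - u_y*v_x = 7*2 - (-8)*7
= 14 - (-56) = 70

70


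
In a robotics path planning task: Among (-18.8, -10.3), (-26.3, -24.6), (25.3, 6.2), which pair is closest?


d(P0,P1) = 16.1474, d(P0,P2) = 47.0857, d(P1,P2) = 60.0933
Closest: P0 and P1

Closest pair: (-18.8, -10.3) and (-26.3, -24.6), distance = 16.1474


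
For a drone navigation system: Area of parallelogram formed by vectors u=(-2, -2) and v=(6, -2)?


|u x v| = |(-2)*(-2) - (-2)*6|
= |4 - (-12)| = 16

16


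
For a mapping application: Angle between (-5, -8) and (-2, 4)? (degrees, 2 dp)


u.v = -22, |u| = sqrt(89) = 9.434, |v| = sqrt(20) = 4.4721
cos(theta) = u.v/(|u||v|) = -22/sqrt(1780) = -0.52145
theta = acos(-0.52145) = 121.43 degrees

121.43 degrees


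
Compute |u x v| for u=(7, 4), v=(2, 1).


|u x v| = |7*1 - 4*2|
= |7 - 8| = 1

1


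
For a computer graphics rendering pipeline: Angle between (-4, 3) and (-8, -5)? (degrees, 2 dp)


u.v = 17, |u| = sqrt(25) = 5, |v| = sqrt(89) = 9.434
cos(theta) = u.v/(|u||v|) = 17/sqrt(2225) = 0.360399
theta = acos(0.360399) = 68.88 degrees

68.88 degrees


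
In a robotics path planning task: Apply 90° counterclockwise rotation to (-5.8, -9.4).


90° CCW: (x,y) -> (-y, x)
(-5.8,-9.4) -> (9.4, -5.8)

(9.4, -5.8)


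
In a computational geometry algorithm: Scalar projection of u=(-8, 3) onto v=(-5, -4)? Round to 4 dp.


u.v = 28, |v| = sqrt(41) = 6.4031
Scalar projection = u.v / |v| = 28 / sqrt(41) = 4.3729

4.3729


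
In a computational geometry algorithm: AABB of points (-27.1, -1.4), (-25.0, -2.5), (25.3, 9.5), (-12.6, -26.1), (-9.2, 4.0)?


x range: [-27.1, 25.3]
y range: [-26.1, 9.5]
Bounding box: (-27.1,-26.1) to (25.3,9.5)

(-27.1,-26.1) to (25.3,9.5)


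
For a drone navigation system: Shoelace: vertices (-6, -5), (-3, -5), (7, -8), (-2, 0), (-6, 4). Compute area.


Shoelace sum: ((-6)*(-5) - (-3)*(-5)) + ((-3)*(-8) - 7*(-5)) + (7*0 - (-2)*(-8)) + ((-2)*4 - (-6)*0) + ((-6)*(-5) - (-6)*4)
= 104
Area = |104|/2 = 52

52


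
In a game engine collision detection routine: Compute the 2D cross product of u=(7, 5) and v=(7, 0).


u x v = u_x*v_y - u_y*v_x = 7*0 - 5*7
= 0 - 35 = -35

-35


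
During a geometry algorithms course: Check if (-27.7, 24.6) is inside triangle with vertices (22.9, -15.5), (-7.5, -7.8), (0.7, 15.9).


Cross products: AB x AP = -829.42, BC x BP = 744.42, CA x CP = -698.62
All same sign? no

No, outside


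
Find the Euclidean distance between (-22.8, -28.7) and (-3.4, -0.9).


dx=19.4, dy=27.8
d^2 = 19.4^2 + 27.8^2 = 1149.2
d = sqrt(1149.2) = 33.8999

33.8999


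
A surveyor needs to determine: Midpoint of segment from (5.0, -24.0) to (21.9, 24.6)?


M = ((5+21.9)/2, ((-24)+24.6)/2)
= (13.45, 0.3)

(13.45, 0.3)


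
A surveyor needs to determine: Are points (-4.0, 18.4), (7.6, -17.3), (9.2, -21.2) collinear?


Cross product: (7.6-(-4))*((-21.2)-18.4) - ((-17.3)-18.4)*(9.2-(-4))
= 11.88

No, not collinear


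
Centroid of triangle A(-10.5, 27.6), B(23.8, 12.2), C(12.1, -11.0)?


Centroid = ((x_A+x_B+x_C)/3, (y_A+y_B+y_C)/3)
= (((-10.5)+23.8+12.1)/3, (27.6+12.2+(-11))/3)
= (8.4667, 9.6)

(8.4667, 9.6)


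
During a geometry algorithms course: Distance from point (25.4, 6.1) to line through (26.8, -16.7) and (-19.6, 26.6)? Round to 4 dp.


|cross product| = 997.3
|line direction| = sqrt(4027.85) = 63.4653
Distance = 997.3/sqrt(4027.85) = 15.7141

15.7141


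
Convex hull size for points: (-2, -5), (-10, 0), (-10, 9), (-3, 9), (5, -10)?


Convex hull vertices (CCW): (-10, 0), (5, -10), (-3, 9), (-10, 9)
Count = 4

4


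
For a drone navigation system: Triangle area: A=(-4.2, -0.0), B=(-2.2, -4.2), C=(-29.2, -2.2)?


Area = |x_A(y_B-y_C) + x_B(y_C-y_A) + x_C(y_A-y_B)|/2
= |8.4 + 4.84 + (-122.64)|/2
= 109.4/2 = 54.7

54.7


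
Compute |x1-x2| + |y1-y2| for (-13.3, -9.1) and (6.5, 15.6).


|(-13.3)-6.5| + |(-9.1)-15.6| = 19.8 + 24.7 = 44.5

44.5


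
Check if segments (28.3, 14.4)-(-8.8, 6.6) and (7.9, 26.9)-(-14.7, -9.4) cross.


Cross products: d1=1023.02, d2=-147.43, d3=-622.87, d4=547.58
d1*d2 < 0 and d3*d4 < 0? yes

Yes, they intersect


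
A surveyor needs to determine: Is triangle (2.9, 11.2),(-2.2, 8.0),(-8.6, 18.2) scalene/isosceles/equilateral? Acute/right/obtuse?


Side lengths squared: AB^2=36.25, BC^2=145, CA^2=181.25
Sorted: [36.25, 145, 181.25]
By sides: Scalene, By angles: Right

Scalene, Right


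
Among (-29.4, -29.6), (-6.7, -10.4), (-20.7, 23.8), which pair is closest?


d(P0,P1) = 29.731, d(P0,P2) = 54.1041, d(P1,P2) = 36.9546
Closest: P0 and P1

Closest pair: (-29.4, -29.6) and (-6.7, -10.4), distance = 29.731


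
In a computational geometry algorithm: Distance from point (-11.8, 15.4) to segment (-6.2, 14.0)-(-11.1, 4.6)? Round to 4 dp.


Project P onto AB: t = 0.1271 (clamped to [0,1])
Closest point on segment: (-6.8227, 12.8054)
Distance: 5.613

5.613


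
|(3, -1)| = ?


|u| = sqrt(3^2 + (-1)^2) = sqrt(10) = 3.1623

3.1623


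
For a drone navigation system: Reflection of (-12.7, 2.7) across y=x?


Reflection over y=x: (x,y) -> (y,x)
(-12.7, 2.7) -> (2.7, -12.7)

(2.7, -12.7)


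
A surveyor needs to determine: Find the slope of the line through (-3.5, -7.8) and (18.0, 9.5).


slope = (y2-y1)/(x2-x1) = (9.5-(-7.8))/(18-(-3.5)) = 17.3/21.5 = 0.8047

0.8047


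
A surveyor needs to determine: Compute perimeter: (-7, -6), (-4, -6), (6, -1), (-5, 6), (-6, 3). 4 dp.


Sides: (-7, -6)->(-4, -6): sqrt(9) = 3, (-4, -6)->(6, -1): sqrt(125) = 11.18034, (6, -1)->(-5, 6): sqrt(170) = 13.038405, (-5, 6)->(-6, 3): sqrt(10) = 3.162278, (-6, 3)->(-7, -6): sqrt(82) = 9.055385
Sum = 39.436408
Perimeter = 39.4364

39.4364


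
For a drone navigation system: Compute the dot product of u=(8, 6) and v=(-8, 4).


u . v = u_x*v_x + u_y*v_y = 8*(-8) + 6*4
= (-64) + 24 = -40

-40


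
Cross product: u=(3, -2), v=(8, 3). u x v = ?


u x v = u_x*v_y - u_y*v_x = 3*3 - (-2)*8
= 9 - (-16) = 25

25


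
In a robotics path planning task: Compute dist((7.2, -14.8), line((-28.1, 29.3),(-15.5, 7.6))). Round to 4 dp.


|cross product| = 210.35
|line direction| = sqrt(629.65) = 25.0928
Distance = 210.35/sqrt(629.65) = 8.3829

8.3829


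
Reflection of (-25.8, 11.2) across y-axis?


Reflection over y-axis: (x,y) -> (-x,y)
(-25.8, 11.2) -> (25.8, 11.2)

(25.8, 11.2)


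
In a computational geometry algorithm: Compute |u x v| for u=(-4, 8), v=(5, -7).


|u x v| = |(-4)*(-7) - 8*5|
= |28 - 40| = 12

12


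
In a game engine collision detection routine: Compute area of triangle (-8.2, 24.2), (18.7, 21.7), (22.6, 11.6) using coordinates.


Area = |x_A(y_B-y_C) + x_B(y_C-y_A) + x_C(y_A-y_B)|/2
= |(-82.82) + (-235.62) + 56.5|/2
= 261.94/2 = 130.97

130.97


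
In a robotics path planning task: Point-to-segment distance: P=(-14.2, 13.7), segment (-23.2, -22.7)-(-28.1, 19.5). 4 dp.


Project P onto AB: t = 0.8267 (clamped to [0,1])
Closest point on segment: (-27.2506, 12.1846)
Distance: 13.1383

13.1383


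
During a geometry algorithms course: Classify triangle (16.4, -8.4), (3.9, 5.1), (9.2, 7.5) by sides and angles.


Side lengths squared: AB^2=338.5, BC^2=33.85, CA^2=304.65
Sorted: [33.85, 304.65, 338.5]
By sides: Scalene, By angles: Right

Scalene, Right


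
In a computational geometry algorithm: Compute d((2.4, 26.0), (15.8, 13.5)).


dx=13.4, dy=-12.5
d^2 = 13.4^2 + (-12.5)^2 = 335.81
d = sqrt(335.81) = 18.3251

18.3251


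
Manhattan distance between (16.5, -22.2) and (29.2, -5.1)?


|16.5-29.2| + |(-22.2)-(-5.1)| = 12.7 + 17.1 = 29.8

29.8


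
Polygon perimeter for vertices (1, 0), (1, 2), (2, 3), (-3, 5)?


Sides: (1, 0)->(1, 2): sqrt(4) = 2, (1, 2)->(2, 3): sqrt(2) = 1.414214, (2, 3)->(-3, 5): sqrt(29) = 5.385165, (-3, 5)->(1, 0): sqrt(41) = 6.403124
Sum = 15.202503
Perimeter = 15.2025

15.2025


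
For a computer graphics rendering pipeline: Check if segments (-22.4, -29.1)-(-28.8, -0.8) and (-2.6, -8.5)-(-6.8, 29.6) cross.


Cross products: d1=840.9, d2=965.88, d3=-692.18, d4=-817.16
d1*d2 < 0 and d3*d4 < 0? no

No, they don't intersect


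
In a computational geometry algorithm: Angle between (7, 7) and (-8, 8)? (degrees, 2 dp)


u.v = 0, |u| = sqrt(98) = 9.8995, |v| = sqrt(128) = 11.3137
cos(theta) = u.v/(|u||v|) = 0/sqrt(12544) = 0
theta = acos(0) = 90 degrees

90 degrees


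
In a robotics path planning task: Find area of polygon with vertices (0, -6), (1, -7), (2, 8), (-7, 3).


Shoelace sum: (0*(-7) - 1*(-6)) + (1*8 - 2*(-7)) + (2*3 - (-7)*8) + ((-7)*(-6) - 0*3)
= 132
Area = |132|/2 = 66

66


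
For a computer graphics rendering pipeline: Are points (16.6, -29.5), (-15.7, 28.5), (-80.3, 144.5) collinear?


Cross product: ((-15.7)-16.6)*(144.5-(-29.5)) - (28.5-(-29.5))*((-80.3)-16.6)
= 0

Yes, collinear


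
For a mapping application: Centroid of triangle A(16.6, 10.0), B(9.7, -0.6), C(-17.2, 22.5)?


Centroid = ((x_A+x_B+x_C)/3, (y_A+y_B+y_C)/3)
= ((16.6+9.7+(-17.2))/3, (10+(-0.6)+22.5)/3)
= (3.0333, 10.6333)

(3.0333, 10.6333)


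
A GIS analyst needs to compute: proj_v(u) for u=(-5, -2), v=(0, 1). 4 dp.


u.v = -2, |v| = sqrt(1) = 1
Scalar projection = u.v / |v| = -2 / sqrt(1) = -2

-2


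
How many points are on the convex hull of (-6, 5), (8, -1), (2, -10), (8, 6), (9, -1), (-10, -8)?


Convex hull vertices (CCW): (-10, -8), (2, -10), (9, -1), (8, 6), (-6, 5)
Count = 5

5


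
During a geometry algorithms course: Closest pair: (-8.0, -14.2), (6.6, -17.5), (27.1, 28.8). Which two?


d(P0,P1) = 14.9683, d(P0,P2) = 55.5068, d(P1,P2) = 50.6354
Closest: P0 and P1

Closest pair: (-8.0, -14.2) and (6.6, -17.5), distance = 14.9683


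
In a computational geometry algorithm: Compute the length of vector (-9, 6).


|u| = sqrt((-9)^2 + 6^2) = sqrt(117) = 10.8167

10.8167


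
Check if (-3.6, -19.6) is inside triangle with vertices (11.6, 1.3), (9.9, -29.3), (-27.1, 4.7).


Cross products: AB x AP = -429.59, BC x BP = 100.1, CA x CP = -860.51
All same sign? no

No, outside


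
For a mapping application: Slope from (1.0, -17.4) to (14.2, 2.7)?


slope = (y2-y1)/(x2-x1) = (2.7-(-17.4))/(14.2-1) = 20.1/13.2 = 1.5227

1.5227


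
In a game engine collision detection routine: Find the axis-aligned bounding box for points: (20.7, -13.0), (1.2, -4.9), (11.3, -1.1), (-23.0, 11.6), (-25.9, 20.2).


x range: [-25.9, 20.7]
y range: [-13, 20.2]
Bounding box: (-25.9,-13) to (20.7,20.2)

(-25.9,-13) to (20.7,20.2)
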